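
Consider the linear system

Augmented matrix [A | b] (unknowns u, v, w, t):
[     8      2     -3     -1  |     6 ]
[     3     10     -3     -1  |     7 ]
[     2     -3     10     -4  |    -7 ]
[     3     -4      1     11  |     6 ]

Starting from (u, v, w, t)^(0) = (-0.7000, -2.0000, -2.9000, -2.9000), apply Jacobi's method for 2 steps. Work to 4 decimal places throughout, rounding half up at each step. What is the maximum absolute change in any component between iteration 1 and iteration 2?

Iteration 1:
  u = (6 - (2)·-2.0000 - (-3)·-2.9000 - (-1)·-2.9000) / (8) = -0.2000
  v = (7 - (3)·-0.7000 - (-3)·-2.9000 - (-1)·-2.9000) / (10) = -0.2500
  w = (-7 - (2)·-0.7000 - (-3)·-2.0000 - (-4)·-2.9000) / (10) = -2.3200
  t = (6 - (3)·-0.7000 - (-4)·-2.0000 - (1)·-2.9000) / (11) = 0.2727
Iteration 2:
  u = (6 - (2)·-0.2500 - (-3)·-2.3200 - (-1)·0.2727) / (8) = -0.0234
  v = (7 - (3)·-0.2000 - (-3)·-2.3200 - (-1)·0.2727) / (10) = 0.0913
  w = (-7 - (2)·-0.2000 - (-3)·-0.2500 - (-4)·0.2727) / (10) = -0.6259
  t = (6 - (3)·-0.2000 - (-4)·-0.2500 - (1)·-2.3200) / (11) = 0.7200
Change: (0.1766, 0.3413, 1.6941, 0.4473) → max |·| = 1.6941

1.6941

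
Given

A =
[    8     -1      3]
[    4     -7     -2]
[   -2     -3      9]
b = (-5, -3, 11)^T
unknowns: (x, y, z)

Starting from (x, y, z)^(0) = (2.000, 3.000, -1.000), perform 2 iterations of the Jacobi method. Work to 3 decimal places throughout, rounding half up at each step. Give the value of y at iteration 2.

-0.262

Iteration 1:
  x = (-5 - (-1)·3.000 - (3)·-1.000) / (8) = 0.125
  y = (-3 - (4)·2.000 - (-2)·-1.000) / (-7) = 1.857
  z = (11 - (-2)·2.000 - (-3)·3.000) / (9) = 2.667
Iteration 2:
  x = (-5 - (-1)·1.857 - (3)·2.667) / (8) = -1.393
  y = (-3 - (4)·0.125 - (-2)·2.667) / (-7) = -0.262
  z = (11 - (-2)·0.125 - (-3)·1.857) / (9) = 1.869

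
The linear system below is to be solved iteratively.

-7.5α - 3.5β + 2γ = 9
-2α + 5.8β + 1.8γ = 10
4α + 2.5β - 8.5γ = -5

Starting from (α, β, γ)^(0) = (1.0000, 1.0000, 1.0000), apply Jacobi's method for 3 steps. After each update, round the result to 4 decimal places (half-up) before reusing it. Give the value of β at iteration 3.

1.0132

Iteration 1:
  α = (9 - (-3.5)·1.0000 - (2)·1.0000) / (-7.5) = -1.4000
  β = (10 - (-2)·1.0000 - (1.8)·1.0000) / (5.8) = 1.7586
  γ = (-5 - (4)·1.0000 - (2.5)·1.0000) / (-8.5) = 1.3529
Iteration 2:
  α = (9 - (-3.5)·1.7586 - (2)·1.3529) / (-7.5) = -1.6599
  β = (10 - (-2)·-1.4000 - (1.8)·1.3529) / (5.8) = 0.8215
  γ = (-5 - (4)·-1.4000 - (2.5)·1.7586) / (-8.5) = 0.4466
Iteration 3:
  α = (9 - (-3.5)·0.8215 - (2)·0.4466) / (-7.5) = -1.4643
  β = (10 - (-2)·-1.6599 - (1.8)·0.4466) / (5.8) = 1.0132
  γ = (-5 - (4)·-1.6599 - (2.5)·0.8215) / (-8.5) = 0.0487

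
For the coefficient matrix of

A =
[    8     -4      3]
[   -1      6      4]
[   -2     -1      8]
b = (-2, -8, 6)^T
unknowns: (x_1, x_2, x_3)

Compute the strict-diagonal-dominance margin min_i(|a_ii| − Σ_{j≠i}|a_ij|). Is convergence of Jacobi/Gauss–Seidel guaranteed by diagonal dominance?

1

row 1: |8| − (4+3) = 1
row 2: |6| − (1+4) = 1
row 3: |8| − (2+1) = 5
minimum over rows = 1 → strictly diagonally dominant (convergence guaranteed)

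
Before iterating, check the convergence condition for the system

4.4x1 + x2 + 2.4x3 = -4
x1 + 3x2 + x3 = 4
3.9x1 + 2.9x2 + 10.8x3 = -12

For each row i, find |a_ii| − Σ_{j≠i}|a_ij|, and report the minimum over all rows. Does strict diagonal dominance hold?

row 1: |4.4| − (1+2.4) = 1
row 2: |3| − (1+1) = 1
row 3: |10.8| − (3.9+2.9) = 4
minimum over rows = 1 → strictly diagonally dominant (convergence guaranteed)

1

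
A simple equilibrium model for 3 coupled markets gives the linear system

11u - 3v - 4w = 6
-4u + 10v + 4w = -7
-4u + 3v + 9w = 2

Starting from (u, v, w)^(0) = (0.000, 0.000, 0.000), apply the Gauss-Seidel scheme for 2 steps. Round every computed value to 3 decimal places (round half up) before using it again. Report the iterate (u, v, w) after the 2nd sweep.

Iteration 1:
  u = (6 - (-3)·0.000 - (-4)·0.000) / (11) = 0.545
  v = (-7 - (-4)·0.545 - (4)·0.000) / (10) = -0.482
  w = (2 - (-4)·0.545 - (3)·-0.482) / (9) = 0.625
Iteration 2:
  u = (6 - (-3)·-0.482 - (-4)·0.625) / (11) = 0.641
  v = (-7 - (-4)·0.641 - (4)·0.625) / (10) = -0.694
  w = (2 - (-4)·0.641 - (3)·-0.694) / (9) = 0.738

(0.641, -0.694, 0.738)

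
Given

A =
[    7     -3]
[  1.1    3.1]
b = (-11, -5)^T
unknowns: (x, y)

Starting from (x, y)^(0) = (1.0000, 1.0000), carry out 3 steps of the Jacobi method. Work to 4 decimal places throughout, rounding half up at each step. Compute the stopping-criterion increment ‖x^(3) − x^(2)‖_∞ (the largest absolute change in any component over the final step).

Iteration 1:
  x = (-11 - (-3)·1.0000) / (7) = -1.1429
  y = (-5 - (1.1)·1.0000) / (3.1) = -1.9677
Iteration 2:
  x = (-11 - (-3)·-1.9677) / (7) = -2.4147
  y = (-5 - (1.1)·-1.1429) / (3.1) = -1.2074
Iteration 3:
  x = (-11 - (-3)·-1.2074) / (7) = -2.0889
  y = (-5 - (1.1)·-2.4147) / (3.1) = -0.7561
Change: (0.3258, 0.4513) → max |·| = 0.4513

0.4513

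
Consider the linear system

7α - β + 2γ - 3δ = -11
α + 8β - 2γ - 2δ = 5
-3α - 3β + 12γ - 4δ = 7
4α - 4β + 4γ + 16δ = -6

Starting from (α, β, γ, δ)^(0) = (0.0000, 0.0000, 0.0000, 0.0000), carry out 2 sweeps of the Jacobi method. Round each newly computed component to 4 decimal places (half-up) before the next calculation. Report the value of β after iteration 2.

Iteration 1:
  α = (-11 - (-1)·0.0000 - (2)·0.0000 - (-3)·0.0000) / (7) = -1.5714
  β = (5 - (1)·0.0000 - (-2)·0.0000 - (-2)·0.0000) / (8) = 0.6250
  γ = (7 - (-3)·0.0000 - (-3)·0.0000 - (-4)·0.0000) / (12) = 0.5833
  δ = (-6 - (4)·0.0000 - (-4)·0.0000 - (4)·0.0000) / (16) = -0.3750
Iteration 2:
  α = (-11 - (-1)·0.6250 - (2)·0.5833 - (-3)·-0.3750) / (7) = -1.8095
  β = (5 - (1)·-1.5714 - (-2)·0.5833 - (-2)·-0.3750) / (8) = 0.8735
  γ = (7 - (-3)·-1.5714 - (-3)·0.6250 - (-4)·-0.3750) / (12) = 0.2217
  δ = (-6 - (4)·-1.5714 - (-4)·0.6250 - (4)·0.5833) / (16) = 0.0283

0.8735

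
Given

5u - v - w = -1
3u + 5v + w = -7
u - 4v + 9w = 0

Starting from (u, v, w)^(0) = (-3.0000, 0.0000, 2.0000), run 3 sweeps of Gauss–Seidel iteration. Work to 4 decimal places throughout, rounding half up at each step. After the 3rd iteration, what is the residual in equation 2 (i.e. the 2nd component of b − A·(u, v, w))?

Iteration 1:
  u = (-1 - (-1)·0.0000 - (-1)·2.0000) / (5) = 0.2000
  v = (-7 - (3)·0.2000 - (1)·2.0000) / (5) = -1.9200
  w = (0 - (1)·0.2000 - (-4)·-1.9200) / (9) = -0.8756
Iteration 2:
  u = (-1 - (-1)·-1.9200 - (-1)·-0.8756) / (5) = -0.7591
  v = (-7 - (3)·-0.7591 - (1)·-0.8756) / (5) = -0.7694
  w = (0 - (1)·-0.7591 - (-4)·-0.7694) / (9) = -0.2576
Iteration 3:
  u = (-1 - (-1)·-0.7694 - (-1)·-0.2576) / (5) = -0.4054
  v = (-7 - (3)·-0.4054 - (1)·-0.2576) / (5) = -1.1052
  w = (0 - (1)·-0.4054 - (-4)·-1.1052) / (9) = -0.4462
Residual b − A·x = (-0.5244, 0.1884, 0.0004)

0.1884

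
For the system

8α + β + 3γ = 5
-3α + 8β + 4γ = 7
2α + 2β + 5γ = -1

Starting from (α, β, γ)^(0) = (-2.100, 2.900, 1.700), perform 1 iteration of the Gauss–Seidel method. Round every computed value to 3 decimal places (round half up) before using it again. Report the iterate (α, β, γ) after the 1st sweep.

(-0.375, -0.116, -0.004)

Iteration 1:
  α = (5 - (1)·2.900 - (3)·1.700) / (8) = -0.375
  β = (7 - (-3)·-0.375 - (4)·1.700) / (8) = -0.116
  γ = (-1 - (2)·-0.375 - (2)·-0.116) / (5) = -0.004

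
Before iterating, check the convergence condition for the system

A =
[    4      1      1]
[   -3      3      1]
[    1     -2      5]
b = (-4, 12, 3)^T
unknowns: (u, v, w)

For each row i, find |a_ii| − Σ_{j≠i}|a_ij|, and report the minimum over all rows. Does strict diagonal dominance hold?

-1

row 1: |4| − (1+1) = 2
row 2: |3| − (3+1) = -1
row 3: |5| − (1+2) = 2
minimum over rows = -1 → not strictly diagonally dominant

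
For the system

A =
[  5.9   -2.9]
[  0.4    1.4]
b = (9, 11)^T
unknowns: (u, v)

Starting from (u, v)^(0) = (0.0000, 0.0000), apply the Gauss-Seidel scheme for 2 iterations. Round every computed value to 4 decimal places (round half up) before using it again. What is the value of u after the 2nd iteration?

Iteration 1:
  u = (9 - (-2.9)·0.0000) / (5.9) = 1.5254
  v = (11 - (0.4)·1.5254) / (1.4) = 7.4213
Iteration 2:
  u = (9 - (-2.9)·7.4213) / (5.9) = 5.1732
  v = (11 - (0.4)·5.1732) / (1.4) = 6.3791

5.1732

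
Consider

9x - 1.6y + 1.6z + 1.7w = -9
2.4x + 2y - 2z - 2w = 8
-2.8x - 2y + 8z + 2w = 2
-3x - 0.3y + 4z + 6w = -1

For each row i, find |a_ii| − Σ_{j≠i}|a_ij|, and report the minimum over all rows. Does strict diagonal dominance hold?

row 1: |9| − (1.6+1.6+1.7) = 4.1
row 2: |2| − (2.4+2+2) = -4.4
row 3: |8| − (2.8+2+2) = 1.2
row 4: |6| − (3+0.3+4) = -1.3
minimum over rows = -4.4 → not strictly diagonally dominant

-4.4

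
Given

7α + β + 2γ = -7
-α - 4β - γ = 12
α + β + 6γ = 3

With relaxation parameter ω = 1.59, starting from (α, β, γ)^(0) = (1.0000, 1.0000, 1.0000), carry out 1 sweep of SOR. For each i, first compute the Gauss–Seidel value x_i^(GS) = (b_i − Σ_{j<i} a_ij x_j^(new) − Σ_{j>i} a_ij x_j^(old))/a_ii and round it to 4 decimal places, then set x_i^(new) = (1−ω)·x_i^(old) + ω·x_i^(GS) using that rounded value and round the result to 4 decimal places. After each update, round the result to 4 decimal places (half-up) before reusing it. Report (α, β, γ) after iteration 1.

(-2.8615, -4.6200, 2.1876)

Iteration 1:
  α: GS value = (-7 - (1)·1.0000 - (2)·1.0000) / (7) = -1.4286;  α ← (1−ω)·1.0000 + ω·-1.4286 = -2.8615
  β: GS value = (12 - (-1)·-2.8615 - (-1)·1.0000) / (-4) = -2.5346;  β ← (1−ω)·1.0000 + ω·-2.5346 = -4.6200
  γ: GS value = (3 - (1)·-2.8615 - (1)·-4.6200) / (6) = 1.7469;  γ ← (1−ω)·1.0000 + ω·1.7469 = 2.1876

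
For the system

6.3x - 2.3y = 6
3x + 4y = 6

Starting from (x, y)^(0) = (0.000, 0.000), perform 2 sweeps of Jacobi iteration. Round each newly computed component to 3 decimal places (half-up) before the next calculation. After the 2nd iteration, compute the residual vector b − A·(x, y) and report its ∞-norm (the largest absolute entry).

1.644

Iteration 1:
  x = (6 - (-2.3)·0.000) / (6.3) = 0.952
  y = (6 - (3)·0.000) / (4) = 1.500
Iteration 2:
  x = (6 - (-2.3)·1.500) / (6.3) = 1.500
  y = (6 - (3)·0.952) / (4) = 0.786
Residual b − A·x = (-1.642, -1.644); ∞-norm = 1.644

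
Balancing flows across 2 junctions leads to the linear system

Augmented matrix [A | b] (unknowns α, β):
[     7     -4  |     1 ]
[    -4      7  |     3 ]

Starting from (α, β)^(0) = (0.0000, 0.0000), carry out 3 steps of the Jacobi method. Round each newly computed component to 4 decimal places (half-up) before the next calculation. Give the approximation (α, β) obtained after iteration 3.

Iteration 1:
  α = (1 - (-4)·0.0000) / (7) = 0.1429
  β = (3 - (-4)·0.0000) / (7) = 0.4286
Iteration 2:
  α = (1 - (-4)·0.4286) / (7) = 0.3878
  β = (3 - (-4)·0.1429) / (7) = 0.5102
Iteration 3:
  α = (1 - (-4)·0.5102) / (7) = 0.4344
  β = (3 - (-4)·0.3878) / (7) = 0.6502

(0.4344, 0.6502)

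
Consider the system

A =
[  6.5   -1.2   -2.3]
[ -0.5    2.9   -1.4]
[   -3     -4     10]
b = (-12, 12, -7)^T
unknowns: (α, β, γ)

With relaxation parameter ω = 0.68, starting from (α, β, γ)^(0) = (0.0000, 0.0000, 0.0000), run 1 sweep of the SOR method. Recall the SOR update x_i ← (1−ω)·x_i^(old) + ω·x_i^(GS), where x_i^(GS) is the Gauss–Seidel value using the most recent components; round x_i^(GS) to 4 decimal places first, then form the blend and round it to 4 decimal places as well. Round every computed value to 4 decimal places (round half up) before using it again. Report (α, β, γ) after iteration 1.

Iteration 1:
  α: GS value = (-12 - (-1.2)·0.0000 - (-2.3)·0.0000) / (6.5) = -1.8462;  α ← (1−ω)·0.0000 + ω·-1.8462 = -1.2554
  β: GS value = (12 - (-0.5)·-1.2554 - (-1.4)·0.0000) / (2.9) = 3.9215;  β ← (1−ω)·0.0000 + ω·3.9215 = 2.6666
  γ: GS value = (-7 - (-3)·-1.2554 - (-4)·2.6666) / (10) = -0.0100;  γ ← (1−ω)·0.0000 + ω·-0.0100 = -0.0068

(-1.2554, 2.6666, -0.0068)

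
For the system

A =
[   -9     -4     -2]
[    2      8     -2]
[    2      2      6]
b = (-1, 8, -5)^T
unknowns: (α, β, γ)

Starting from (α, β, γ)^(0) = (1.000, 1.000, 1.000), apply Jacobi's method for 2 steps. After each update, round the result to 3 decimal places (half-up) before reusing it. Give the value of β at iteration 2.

0.764

Iteration 1:
  α = (-1 - (-4)·1.000 - (-2)·1.000) / (-9) = -0.556
  β = (8 - (2)·1.000 - (-2)·1.000) / (8) = 1.000
  γ = (-5 - (2)·1.000 - (2)·1.000) / (6) = -1.500
Iteration 2:
  α = (-1 - (-4)·1.000 - (-2)·-1.500) / (-9) = 0.000
  β = (8 - (2)·-0.556 - (-2)·-1.500) / (8) = 0.764
  γ = (-5 - (2)·-0.556 - (2)·1.000) / (6) = -0.981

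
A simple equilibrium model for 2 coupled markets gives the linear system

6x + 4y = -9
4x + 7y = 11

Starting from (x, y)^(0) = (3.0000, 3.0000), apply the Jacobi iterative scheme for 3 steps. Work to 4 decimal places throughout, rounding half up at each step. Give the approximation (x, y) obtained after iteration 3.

(-3.8809, 2.3741)

Iteration 1:
  x = (-9 - (4)·3.0000) / (6) = -3.5000
  y = (11 - (4)·3.0000) / (7) = -0.1429
Iteration 2:
  x = (-9 - (4)·-0.1429) / (6) = -1.4047
  y = (11 - (4)·-3.5000) / (7) = 3.5714
Iteration 3:
  x = (-9 - (4)·3.5714) / (6) = -3.8809
  y = (11 - (4)·-1.4047) / (7) = 2.3741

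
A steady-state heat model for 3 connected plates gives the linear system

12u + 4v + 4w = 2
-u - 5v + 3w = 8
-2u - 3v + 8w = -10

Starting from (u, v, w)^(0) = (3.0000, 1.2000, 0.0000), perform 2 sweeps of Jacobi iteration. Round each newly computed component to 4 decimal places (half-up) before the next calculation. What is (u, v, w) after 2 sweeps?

(0.9167, -1.5833, -2.1333)

Iteration 1:
  u = (2 - (4)·1.2000 - (4)·0.0000) / (12) = -0.2333
  v = (8 - (-1)·3.0000 - (3)·0.0000) / (-5) = -2.2000
  w = (-10 - (-2)·3.0000 - (-3)·1.2000) / (8) = -0.0500
Iteration 2:
  u = (2 - (4)·-2.2000 - (4)·-0.0500) / (12) = 0.9167
  v = (8 - (-1)·-0.2333 - (3)·-0.0500) / (-5) = -1.5833
  w = (-10 - (-2)·-0.2333 - (-3)·-2.2000) / (8) = -2.1333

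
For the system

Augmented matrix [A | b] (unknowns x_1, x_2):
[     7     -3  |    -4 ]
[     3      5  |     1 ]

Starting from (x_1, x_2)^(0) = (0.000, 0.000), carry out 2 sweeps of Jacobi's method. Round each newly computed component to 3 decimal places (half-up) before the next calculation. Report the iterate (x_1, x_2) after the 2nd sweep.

(-0.486, 0.543)

Iteration 1:
  x_1 = (-4 - (-3)·0.000) / (7) = -0.571
  x_2 = (1 - (3)·0.000) / (5) = 0.200
Iteration 2:
  x_1 = (-4 - (-3)·0.200) / (7) = -0.486
  x_2 = (1 - (3)·-0.571) / (5) = 0.543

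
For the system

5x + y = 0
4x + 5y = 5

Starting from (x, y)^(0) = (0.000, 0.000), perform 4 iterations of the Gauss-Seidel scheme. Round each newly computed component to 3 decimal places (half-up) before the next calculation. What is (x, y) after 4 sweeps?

Iteration 1:
  x = (0 - (1)·0.000) / (5) = 0.000
  y = (5 - (4)·0.000) / (5) = 1.000
Iteration 2:
  x = (0 - (1)·1.000) / (5) = -0.200
  y = (5 - (4)·-0.200) / (5) = 1.160
Iteration 3:
  x = (0 - (1)·1.160) / (5) = -0.232
  y = (5 - (4)·-0.232) / (5) = 1.186
Iteration 4:
  x = (0 - (1)·1.186) / (5) = -0.237
  y = (5 - (4)·-0.237) / (5) = 1.190

(-0.237, 1.190)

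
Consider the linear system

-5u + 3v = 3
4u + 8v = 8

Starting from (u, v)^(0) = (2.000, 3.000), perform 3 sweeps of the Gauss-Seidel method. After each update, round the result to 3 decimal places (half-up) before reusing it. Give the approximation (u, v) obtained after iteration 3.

Iteration 1:
  u = (3 - (3)·3.000) / (-5) = 1.200
  v = (8 - (4)·1.200) / (8) = 0.400
Iteration 2:
  u = (3 - (3)·0.400) / (-5) = -0.360
  v = (8 - (4)·-0.360) / (8) = 1.180
Iteration 3:
  u = (3 - (3)·1.180) / (-5) = 0.108
  v = (8 - (4)·0.108) / (8) = 0.946

(0.108, 0.946)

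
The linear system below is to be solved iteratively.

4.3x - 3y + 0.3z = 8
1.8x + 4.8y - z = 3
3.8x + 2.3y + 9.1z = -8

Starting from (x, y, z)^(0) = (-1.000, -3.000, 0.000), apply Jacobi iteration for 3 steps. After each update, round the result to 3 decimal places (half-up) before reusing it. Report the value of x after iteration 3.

Iteration 1:
  x = (8 - (-3)·-3.000 - (0.3)·0.000) / (4.3) = -0.233
  y = (3 - (1.8)·-1.000 - (-1)·0.000) / (4.8) = 1.000
  z = (-8 - (3.8)·-1.000 - (2.3)·-3.000) / (9.1) = 0.297
Iteration 2:
  x = (8 - (-3)·1.000 - (0.3)·0.297) / (4.3) = 2.537
  y = (3 - (1.8)·-0.233 - (-1)·0.297) / (4.8) = 0.774
  z = (-8 - (3.8)·-0.233 - (2.3)·1.000) / (9.1) = -1.035
Iteration 3:
  x = (8 - (-3)·0.774 - (0.3)·-1.035) / (4.3) = 2.473
  y = (3 - (1.8)·2.537 - (-1)·-1.035) / (4.8) = -0.542
  z = (-8 - (3.8)·2.537 - (2.3)·0.774) / (9.1) = -2.134

2.473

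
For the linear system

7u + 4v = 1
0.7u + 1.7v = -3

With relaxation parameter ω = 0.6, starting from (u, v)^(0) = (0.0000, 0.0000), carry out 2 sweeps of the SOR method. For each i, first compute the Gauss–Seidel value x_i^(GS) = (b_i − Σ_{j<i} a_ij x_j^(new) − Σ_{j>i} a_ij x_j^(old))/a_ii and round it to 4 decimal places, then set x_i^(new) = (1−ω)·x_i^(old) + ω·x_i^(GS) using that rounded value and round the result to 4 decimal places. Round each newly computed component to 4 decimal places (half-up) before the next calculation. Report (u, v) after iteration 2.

Iteration 1:
  u: GS value = (1 - (4)·0.0000) / (7) = 0.1429;  u ← (1−ω)·0.0000 + ω·0.1429 = 0.0857
  v: GS value = (-3 - (0.7)·0.0857) / (1.7) = -1.8000;  v ← (1−ω)·0.0000 + ω·-1.8000 = -1.0800
Iteration 2:
  u: GS value = (1 - (4)·-1.0800) / (7) = 0.7600;  u ← (1−ω)·0.0857 + ω·0.7600 = 0.4903
  v: GS value = (-3 - (0.7)·0.4903) / (1.7) = -1.9666;  v ← (1−ω)·-1.0800 + ω·-1.9666 = -1.6120

(0.4903, -1.6120)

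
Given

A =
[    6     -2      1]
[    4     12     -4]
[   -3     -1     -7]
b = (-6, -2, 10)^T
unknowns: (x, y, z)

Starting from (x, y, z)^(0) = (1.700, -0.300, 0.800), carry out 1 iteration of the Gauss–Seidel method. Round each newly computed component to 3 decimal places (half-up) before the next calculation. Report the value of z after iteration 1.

-0.973

Iteration 1:
  x = (-6 - (-2)·-0.300 - (1)·0.800) / (6) = -1.233
  y = (-2 - (4)·-1.233 - (-4)·0.800) / (12) = 0.511
  z = (10 - (-3)·-1.233 - (-1)·0.511) / (-7) = -0.973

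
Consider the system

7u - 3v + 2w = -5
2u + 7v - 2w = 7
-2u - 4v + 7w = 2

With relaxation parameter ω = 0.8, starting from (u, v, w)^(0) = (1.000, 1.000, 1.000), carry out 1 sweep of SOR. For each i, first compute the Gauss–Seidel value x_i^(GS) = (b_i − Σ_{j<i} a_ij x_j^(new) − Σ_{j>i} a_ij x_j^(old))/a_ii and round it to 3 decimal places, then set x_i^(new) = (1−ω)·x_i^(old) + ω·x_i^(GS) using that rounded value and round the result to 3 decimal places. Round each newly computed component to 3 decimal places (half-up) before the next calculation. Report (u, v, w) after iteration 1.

(-0.257, 1.287, 0.958)

Iteration 1:
  u: GS value = (-5 - (-3)·1.000 - (2)·1.000) / (7) = -0.571;  u ← (1−ω)·1.000 + ω·-0.571 = -0.257
  v: GS value = (7 - (2)·-0.257 - (-2)·1.000) / (7) = 1.359;  v ← (1−ω)·1.000 + ω·1.359 = 1.287
  w: GS value = (2 - (-2)·-0.257 - (-4)·1.287) / (7) = 0.948;  w ← (1−ω)·1.000 + ω·0.948 = 0.958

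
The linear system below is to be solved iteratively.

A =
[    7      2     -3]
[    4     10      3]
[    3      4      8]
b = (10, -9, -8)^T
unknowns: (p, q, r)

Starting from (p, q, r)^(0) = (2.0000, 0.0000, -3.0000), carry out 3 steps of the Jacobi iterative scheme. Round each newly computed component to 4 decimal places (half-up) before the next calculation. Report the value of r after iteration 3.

Iteration 1:
  p = (10 - (2)·0.0000 - (-3)·-3.0000) / (7) = 0.1429
  q = (-9 - (4)·2.0000 - (3)·-3.0000) / (10) = -0.8000
  r = (-8 - (3)·2.0000 - (4)·0.0000) / (8) = -1.7500
Iteration 2:
  p = (10 - (2)·-0.8000 - (-3)·-1.7500) / (7) = 0.9071
  q = (-9 - (4)·0.1429 - (3)·-1.7500) / (10) = -0.4322
  r = (-8 - (3)·0.1429 - (4)·-0.8000) / (8) = -0.6536
Iteration 3:
  p = (10 - (2)·-0.4322 - (-3)·-0.6536) / (7) = 1.2719
  q = (-9 - (4)·0.9071 - (3)·-0.6536) / (10) = -1.0668
  r = (-8 - (3)·0.9071 - (4)·-0.4322) / (8) = -1.1241

-1.1241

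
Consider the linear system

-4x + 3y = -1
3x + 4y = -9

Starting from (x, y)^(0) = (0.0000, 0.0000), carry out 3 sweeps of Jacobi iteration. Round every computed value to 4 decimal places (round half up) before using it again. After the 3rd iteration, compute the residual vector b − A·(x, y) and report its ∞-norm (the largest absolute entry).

Iteration 1:
  x = (-1 - (3)·0.0000) / (-4) = 0.2500
  y = (-9 - (3)·0.0000) / (4) = -2.2500
Iteration 2:
  x = (-1 - (3)·-2.2500) / (-4) = -1.4375
  y = (-9 - (3)·0.2500) / (4) = -2.4375
Iteration 3:
  x = (-1 - (3)·-2.4375) / (-4) = -1.5781
  y = (-9 - (3)·-1.4375) / (4) = -1.1719
Residual b − A·x = (-3.7967, 0.4219); ∞-norm = 3.7967

3.7967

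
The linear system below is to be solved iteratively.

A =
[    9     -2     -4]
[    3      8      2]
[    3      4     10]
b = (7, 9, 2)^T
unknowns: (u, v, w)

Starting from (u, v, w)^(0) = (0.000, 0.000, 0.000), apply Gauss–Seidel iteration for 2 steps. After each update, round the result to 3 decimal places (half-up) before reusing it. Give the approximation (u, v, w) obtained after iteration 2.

Iteration 1:
  u = (7 - (-2)·0.000 - (-4)·0.000) / (9) = 0.778
  v = (9 - (3)·0.778 - (2)·0.000) / (8) = 0.833
  w = (2 - (3)·0.778 - (4)·0.833) / (10) = -0.367
Iteration 2:
  u = (7 - (-2)·0.833 - (-4)·-0.367) / (9) = 0.800
  v = (9 - (3)·0.800 - (2)·-0.367) / (8) = 0.917
  w = (2 - (3)·0.800 - (4)·0.917) / (10) = -0.407

(0.800, 0.917, -0.407)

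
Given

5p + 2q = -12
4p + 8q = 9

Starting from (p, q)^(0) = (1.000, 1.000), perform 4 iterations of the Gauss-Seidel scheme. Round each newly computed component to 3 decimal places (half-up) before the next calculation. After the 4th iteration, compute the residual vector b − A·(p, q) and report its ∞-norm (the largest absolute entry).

Iteration 1:
  p = (-12 - (2)·1.000) / (5) = -2.800
  q = (9 - (4)·-2.800) / (8) = 2.525
Iteration 2:
  p = (-12 - (2)·2.525) / (5) = -3.410
  q = (9 - (4)·-3.410) / (8) = 2.830
Iteration 3:
  p = (-12 - (2)·2.830) / (5) = -3.532
  q = (9 - (4)·-3.532) / (8) = 2.891
Iteration 4:
  p = (-12 - (2)·2.891) / (5) = -3.556
  q = (9 - (4)·-3.556) / (8) = 2.903
Residual b − A·x = (-0.026, 0.000); ∞-norm = 0.026

0.026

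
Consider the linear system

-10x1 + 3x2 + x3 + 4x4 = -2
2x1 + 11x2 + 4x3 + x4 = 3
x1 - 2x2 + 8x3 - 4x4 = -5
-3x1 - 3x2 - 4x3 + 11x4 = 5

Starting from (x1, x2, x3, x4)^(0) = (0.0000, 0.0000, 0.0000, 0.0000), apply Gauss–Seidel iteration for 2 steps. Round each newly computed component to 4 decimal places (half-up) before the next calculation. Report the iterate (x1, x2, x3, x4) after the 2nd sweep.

Iteration 1:
  x1 = (-2 - (3)·0.0000 - (1)·0.0000 - (4)·0.0000) / (-10) = 0.2000
  x2 = (3 - (2)·0.2000 - (4)·0.0000 - (1)·0.0000) / (11) = 0.2364
  x3 = (-5 - (1)·0.2000 - (-2)·0.2364 - (-4)·0.0000) / (8) = -0.5909
  x4 = (5 - (-3)·0.2000 - (-3)·0.2364 - (-4)·-0.5909) / (11) = 0.3587
Iteration 2:
  x1 = (-2 - (3)·0.2364 - (1)·-0.5909 - (4)·0.3587) / (-10) = 0.3553
  x2 = (3 - (2)·0.3553 - (4)·-0.5909 - (1)·0.3587) / (11) = 0.3904
  x3 = (-5 - (1)·0.3553 - (-2)·0.3904 - (-4)·0.3587) / (8) = -0.3925
  x4 = (5 - (-3)·0.3553 - (-3)·0.3904 - (-4)·-0.3925) / (11) = 0.5152

(0.3553, 0.3904, -0.3925, 0.5152)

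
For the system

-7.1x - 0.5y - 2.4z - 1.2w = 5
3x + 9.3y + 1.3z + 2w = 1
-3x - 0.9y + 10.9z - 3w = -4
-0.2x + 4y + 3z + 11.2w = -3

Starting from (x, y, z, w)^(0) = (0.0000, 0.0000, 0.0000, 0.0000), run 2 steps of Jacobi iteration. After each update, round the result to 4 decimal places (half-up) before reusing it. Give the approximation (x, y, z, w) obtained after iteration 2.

Iteration 1:
  x = (5 - (-0.5)·0.0000 - (-2.4)·0.0000 - (-1.2)·0.0000) / (-7.1) = -0.7042
  y = (1 - (3)·0.0000 - (1.3)·0.0000 - (2)·0.0000) / (9.3) = 0.1075
  z = (-4 - (-3)·0.0000 - (-0.9)·0.0000 - (-3)·0.0000) / (10.9) = -0.3670
  w = (-3 - (-0.2)·0.0000 - (4)·0.0000 - (3)·0.0000) / (11.2) = -0.2679
Iteration 2:
  x = (5 - (-0.5)·0.1075 - (-2.4)·-0.3670 - (-1.2)·-0.2679) / (-7.1) = -0.5425
  y = (1 - (3)·-0.7042 - (1.3)·-0.3670 - (2)·-0.2679) / (9.3) = 0.4436
  z = (-4 - (-3)·-0.7042 - (-0.9)·0.1075 - (-3)·-0.2679) / (10.9) = -0.6256
  w = (-3 - (-0.2)·-0.7042 - (4)·0.1075 - (3)·-0.3670) / (11.2) = -0.2205

(-0.5425, 0.4436, -0.6256, -0.2205)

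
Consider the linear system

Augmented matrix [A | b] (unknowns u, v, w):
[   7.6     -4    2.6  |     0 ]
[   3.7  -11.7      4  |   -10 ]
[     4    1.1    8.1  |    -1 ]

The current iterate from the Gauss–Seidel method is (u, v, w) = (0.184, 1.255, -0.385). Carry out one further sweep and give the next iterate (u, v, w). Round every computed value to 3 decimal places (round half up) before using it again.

One sweep:
  u = (0 - (-4)·1.255 - (2.6)·-0.385) / (7.6) = 0.792
  v = (-10 - (3.7)·0.792 - (4)·-0.385) / (-11.7) = 0.974
  w = (-1 - (4)·0.792 - (1.1)·0.974) / (8.1) = -0.647

(0.792, 0.974, -0.647)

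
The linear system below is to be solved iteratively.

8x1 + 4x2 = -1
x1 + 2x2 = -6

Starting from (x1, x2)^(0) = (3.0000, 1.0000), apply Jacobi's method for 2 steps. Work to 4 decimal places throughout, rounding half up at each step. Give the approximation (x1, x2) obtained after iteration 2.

(2.1250, -2.6875)

Iteration 1:
  x1 = (-1 - (4)·1.0000) / (8) = -0.6250
  x2 = (-6 - (1)·3.0000) / (2) = -4.5000
Iteration 2:
  x1 = (-1 - (4)·-4.5000) / (8) = 2.1250
  x2 = (-6 - (1)·-0.6250) / (2) = -2.6875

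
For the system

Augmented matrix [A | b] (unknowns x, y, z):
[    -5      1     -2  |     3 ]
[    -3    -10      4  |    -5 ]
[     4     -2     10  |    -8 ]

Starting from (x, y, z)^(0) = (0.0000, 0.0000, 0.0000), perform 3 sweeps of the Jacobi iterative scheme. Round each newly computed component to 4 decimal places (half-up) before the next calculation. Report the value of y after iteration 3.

0.3700

Iteration 1:
  x = (3 - (1)·0.0000 - (-2)·0.0000) / (-5) = -0.6000
  y = (-5 - (-3)·0.0000 - (4)·0.0000) / (-10) = 0.5000
  z = (-8 - (4)·0.0000 - (-2)·0.0000) / (10) = -0.8000
Iteration 2:
  x = (3 - (1)·0.5000 - (-2)·-0.8000) / (-5) = -0.1800
  y = (-5 - (-3)·-0.6000 - (4)·-0.8000) / (-10) = 0.3600
  z = (-8 - (4)·-0.6000 - (-2)·0.5000) / (10) = -0.4600
Iteration 3:
  x = (3 - (1)·0.3600 - (-2)·-0.4600) / (-5) = -0.3440
  y = (-5 - (-3)·-0.1800 - (4)·-0.4600) / (-10) = 0.3700
  z = (-8 - (4)·-0.1800 - (-2)·0.3600) / (10) = -0.6560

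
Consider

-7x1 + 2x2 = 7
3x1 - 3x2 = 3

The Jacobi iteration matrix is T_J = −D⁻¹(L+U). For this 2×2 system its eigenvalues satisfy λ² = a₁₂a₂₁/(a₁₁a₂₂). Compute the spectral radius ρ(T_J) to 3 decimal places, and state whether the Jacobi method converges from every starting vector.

a₁₂a₂₁/(a₁₁a₂₂) = (2)·(3) / ((-7)·(-3)) = 0.285714
ρ = √|0.285714| = √0.285714 = 0.535
ρ < 1, so Jacobi converges

0.535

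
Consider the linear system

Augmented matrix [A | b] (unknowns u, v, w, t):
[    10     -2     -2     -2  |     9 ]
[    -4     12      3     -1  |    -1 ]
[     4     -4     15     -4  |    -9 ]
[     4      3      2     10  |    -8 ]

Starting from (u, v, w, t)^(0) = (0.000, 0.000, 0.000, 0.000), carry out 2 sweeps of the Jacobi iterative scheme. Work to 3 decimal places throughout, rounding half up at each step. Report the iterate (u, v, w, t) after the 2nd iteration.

(0.603, 0.300, -1.075, -1.015)

Iteration 1:
  u = (9 - (-2)·0.000 - (-2)·0.000 - (-2)·0.000) / (10) = 0.900
  v = (-1 - (-4)·0.000 - (3)·0.000 - (-1)·0.000) / (12) = -0.083
  w = (-9 - (4)·0.000 - (-4)·0.000 - (-4)·0.000) / (15) = -0.600
  t = (-8 - (4)·0.000 - (3)·0.000 - (2)·0.000) / (10) = -0.800
Iteration 2:
  u = (9 - (-2)·-0.083 - (-2)·-0.600 - (-2)·-0.800) / (10) = 0.603
  v = (-1 - (-4)·0.900 - (3)·-0.600 - (-1)·-0.800) / (12) = 0.300
  w = (-9 - (4)·0.900 - (-4)·-0.083 - (-4)·-0.800) / (15) = -1.075
  t = (-8 - (4)·0.900 - (3)·-0.083 - (2)·-0.600) / (10) = -1.015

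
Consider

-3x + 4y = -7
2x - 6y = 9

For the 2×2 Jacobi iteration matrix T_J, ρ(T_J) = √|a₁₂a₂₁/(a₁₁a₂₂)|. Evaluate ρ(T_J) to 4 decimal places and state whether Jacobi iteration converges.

0.6667

a₁₂a₂₁/(a₁₁a₂₂) = (4)·(2) / ((-3)·(-6)) = 0.444444
ρ = √|0.444444| = √0.444444 = 0.6667
ρ < 1, so Jacobi converges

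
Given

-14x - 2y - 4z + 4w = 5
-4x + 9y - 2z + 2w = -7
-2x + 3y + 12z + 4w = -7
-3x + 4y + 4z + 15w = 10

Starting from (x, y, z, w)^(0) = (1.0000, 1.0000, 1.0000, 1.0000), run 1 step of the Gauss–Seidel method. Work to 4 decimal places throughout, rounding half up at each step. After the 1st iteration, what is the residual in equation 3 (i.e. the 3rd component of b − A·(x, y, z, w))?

Iteration 1:
  x = (5 - (-2)·1.0000 - (-4)·1.0000 - (4)·1.0000) / (-14) = -0.5000
  y = (-7 - (-4)·-0.5000 - (-2)·1.0000 - (2)·1.0000) / (9) = -1.0000
  z = (-7 - (-2)·-0.5000 - (3)·-1.0000 - (4)·1.0000) / (12) = -0.7500
  w = (10 - (-3)·-0.5000 - (4)·-1.0000 - (4)·-0.7500) / (15) = 1.0333
Residual b − A·x = (-11.1332, -3.5666, -0.1332, 0.0005)

-0.1332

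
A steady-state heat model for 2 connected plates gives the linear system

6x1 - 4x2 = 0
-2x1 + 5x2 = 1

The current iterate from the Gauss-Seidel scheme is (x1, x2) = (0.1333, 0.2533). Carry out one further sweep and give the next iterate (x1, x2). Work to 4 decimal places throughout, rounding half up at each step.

One sweep:
  x1 = (0 - (-4)·0.2533) / (6) = 0.1689
  x2 = (1 - (-2)·0.1689) / (5) = 0.2676

(0.1689, 0.2676)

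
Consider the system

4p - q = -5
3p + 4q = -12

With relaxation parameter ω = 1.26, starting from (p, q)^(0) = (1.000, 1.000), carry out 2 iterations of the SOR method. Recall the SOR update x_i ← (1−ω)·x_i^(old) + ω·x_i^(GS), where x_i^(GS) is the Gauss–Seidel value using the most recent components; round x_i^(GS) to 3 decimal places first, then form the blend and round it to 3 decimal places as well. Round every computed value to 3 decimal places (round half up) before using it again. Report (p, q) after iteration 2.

(-2.000, -1.213)

Iteration 1:
  p: GS value = (-5 - (-1)·1.000) / (4) = -1.000;  p ← (1−ω)·1.000 + ω·-1.000 = -1.520
  q: GS value = (-12 - (3)·-1.520) / (4) = -1.860;  q ← (1−ω)·1.000 + ω·-1.860 = -2.604
Iteration 2:
  p: GS value = (-5 - (-1)·-2.604) / (4) = -1.901;  p ← (1−ω)·-1.520 + ω·-1.901 = -2.000
  q: GS value = (-12 - (3)·-2.000) / (4) = -1.500;  q ← (1−ω)·-2.604 + ω·-1.500 = -1.213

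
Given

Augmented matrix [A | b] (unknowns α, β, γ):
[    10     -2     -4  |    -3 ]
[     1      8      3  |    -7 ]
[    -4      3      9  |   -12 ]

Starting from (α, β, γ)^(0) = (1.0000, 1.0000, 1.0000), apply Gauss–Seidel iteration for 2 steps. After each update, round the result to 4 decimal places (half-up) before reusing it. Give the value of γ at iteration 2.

-1.5589

Iteration 1:
  α = (-3 - (-2)·1.0000 - (-4)·1.0000) / (10) = 0.3000
  β = (-7 - (1)·0.3000 - (3)·1.0000) / (8) = -1.2875
  γ = (-12 - (-4)·0.3000 - (3)·-1.2875) / (9) = -0.7708
Iteration 2:
  α = (-3 - (-2)·-1.2875 - (-4)·-0.7708) / (10) = -0.8658
  β = (-7 - (1)·-0.8658 - (3)·-0.7708) / (8) = -0.4777
  γ = (-12 - (-4)·-0.8658 - (3)·-0.4777) / (9) = -1.5589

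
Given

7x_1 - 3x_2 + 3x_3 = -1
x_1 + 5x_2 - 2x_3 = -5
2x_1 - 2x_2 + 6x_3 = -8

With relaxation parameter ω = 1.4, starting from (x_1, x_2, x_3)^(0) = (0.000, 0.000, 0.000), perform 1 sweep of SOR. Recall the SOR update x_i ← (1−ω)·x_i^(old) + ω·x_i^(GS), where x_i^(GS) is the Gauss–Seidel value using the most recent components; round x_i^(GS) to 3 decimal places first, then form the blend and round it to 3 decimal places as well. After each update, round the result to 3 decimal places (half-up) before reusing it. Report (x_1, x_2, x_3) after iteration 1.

Iteration 1:
  x_1: GS value = (-1 - (-3)·0.000 - (3)·0.000) / (7) = -0.143;  x_1 ← (1−ω)·0.000 + ω·-0.143 = -0.200
  x_2: GS value = (-5 - (1)·-0.200 - (-2)·0.000) / (5) = -0.960;  x_2 ← (1−ω)·0.000 + ω·-0.960 = -1.344
  x_3: GS value = (-8 - (2)·-0.200 - (-2)·-1.344) / (6) = -1.715;  x_3 ← (1−ω)·0.000 + ω·-1.715 = -2.401

(-0.200, -1.344, -2.401)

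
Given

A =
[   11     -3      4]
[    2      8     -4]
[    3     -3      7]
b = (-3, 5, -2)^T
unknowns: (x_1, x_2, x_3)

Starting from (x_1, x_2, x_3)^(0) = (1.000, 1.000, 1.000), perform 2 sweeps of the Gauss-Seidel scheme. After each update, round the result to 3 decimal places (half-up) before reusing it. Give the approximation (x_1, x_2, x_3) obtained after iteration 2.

(-0.083, 0.841, 0.110)

Iteration 1:
  x_1 = (-3 - (-3)·1.000 - (4)·1.000) / (11) = -0.364
  x_2 = (5 - (2)·-0.364 - (-4)·1.000) / (8) = 1.216
  x_3 = (-2 - (3)·-0.364 - (-3)·1.216) / (7) = 0.391
Iteration 2:
  x_1 = (-3 - (-3)·1.216 - (4)·0.391) / (11) = -0.083
  x_2 = (5 - (2)·-0.083 - (-4)·0.391) / (8) = 0.841
  x_3 = (-2 - (3)·-0.083 - (-3)·0.841) / (7) = 0.110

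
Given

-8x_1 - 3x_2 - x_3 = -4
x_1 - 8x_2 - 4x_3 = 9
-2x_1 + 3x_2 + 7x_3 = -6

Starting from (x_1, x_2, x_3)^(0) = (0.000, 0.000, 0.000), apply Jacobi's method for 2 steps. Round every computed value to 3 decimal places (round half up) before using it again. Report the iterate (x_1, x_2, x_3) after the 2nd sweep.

(1.029, -0.634, -0.232)

Iteration 1:
  x_1 = (-4 - (-3)·0.000 - (-1)·0.000) / (-8) = 0.500
  x_2 = (9 - (1)·0.000 - (-4)·0.000) / (-8) = -1.125
  x_3 = (-6 - (-2)·0.000 - (3)·0.000) / (7) = -0.857
Iteration 2:
  x_1 = (-4 - (-3)·-1.125 - (-1)·-0.857) / (-8) = 1.029
  x_2 = (9 - (1)·0.500 - (-4)·-0.857) / (-8) = -0.634
  x_3 = (-6 - (-2)·0.500 - (3)·-1.125) / (7) = -0.232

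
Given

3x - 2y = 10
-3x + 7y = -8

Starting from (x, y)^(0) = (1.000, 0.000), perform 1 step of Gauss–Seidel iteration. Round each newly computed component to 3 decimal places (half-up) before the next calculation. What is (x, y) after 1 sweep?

Iteration 1:
  x = (10 - (-2)·0.000) / (3) = 3.333
  y = (-8 - (-3)·3.333) / (7) = 0.286

(3.333, 0.286)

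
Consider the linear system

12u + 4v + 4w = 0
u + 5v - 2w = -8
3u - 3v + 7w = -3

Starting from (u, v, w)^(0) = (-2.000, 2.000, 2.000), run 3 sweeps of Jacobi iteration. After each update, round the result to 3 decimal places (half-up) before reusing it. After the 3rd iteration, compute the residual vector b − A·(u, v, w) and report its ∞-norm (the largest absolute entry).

Iteration 1:
  u = (0 - (4)·2.000 - (4)·2.000) / (12) = -1.333
  v = (-8 - (1)·-2.000 - (-2)·2.000) / (5) = -0.400
  w = (-3 - (3)·-2.000 - (-3)·2.000) / (7) = 1.286
Iteration 2:
  u = (0 - (4)·-0.400 - (4)·1.286) / (12) = -0.295
  v = (-8 - (1)·-1.333 - (-2)·1.286) / (5) = -0.819
  w = (-3 - (3)·-1.333 - (-3)·-0.400) / (7) = -0.029
Iteration 3:
  u = (0 - (4)·-0.819 - (4)·-0.029) / (12) = 0.283
  v = (-8 - (1)·-0.295 - (-2)·-0.029) / (5) = -1.553
  w = (-3 - (3)·-0.295 - (-3)·-0.819) / (7) = -0.653
Residual b − A·x = (5.428, -1.824, -3.937); ∞-norm = 5.428

5.428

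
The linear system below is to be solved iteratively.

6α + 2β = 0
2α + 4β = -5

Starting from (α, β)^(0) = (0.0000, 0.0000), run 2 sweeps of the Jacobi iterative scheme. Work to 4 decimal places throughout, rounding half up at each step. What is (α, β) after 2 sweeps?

(0.4167, -1.2500)

Iteration 1:
  α = (0 - (2)·0.0000) / (6) = 0.0000
  β = (-5 - (2)·0.0000) / (4) = -1.2500
Iteration 2:
  α = (0 - (2)·-1.2500) / (6) = 0.4167
  β = (-5 - (2)·0.0000) / (4) = -1.2500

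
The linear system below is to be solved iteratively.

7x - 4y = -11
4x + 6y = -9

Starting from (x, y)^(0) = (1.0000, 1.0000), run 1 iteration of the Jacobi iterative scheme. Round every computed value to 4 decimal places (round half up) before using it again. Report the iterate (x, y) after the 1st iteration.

(-1.0000, -2.1667)

Iteration 1:
  x = (-11 - (-4)·1.0000) / (7) = -1.0000
  y = (-9 - (4)·1.0000) / (6) = -2.1667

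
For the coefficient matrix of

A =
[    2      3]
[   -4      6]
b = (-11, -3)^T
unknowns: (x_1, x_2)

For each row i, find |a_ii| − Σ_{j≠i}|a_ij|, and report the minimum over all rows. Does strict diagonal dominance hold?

row 1: |2| − (3) = -1
row 2: |6| − (4) = 2
minimum over rows = -1 → not strictly diagonally dominant

-1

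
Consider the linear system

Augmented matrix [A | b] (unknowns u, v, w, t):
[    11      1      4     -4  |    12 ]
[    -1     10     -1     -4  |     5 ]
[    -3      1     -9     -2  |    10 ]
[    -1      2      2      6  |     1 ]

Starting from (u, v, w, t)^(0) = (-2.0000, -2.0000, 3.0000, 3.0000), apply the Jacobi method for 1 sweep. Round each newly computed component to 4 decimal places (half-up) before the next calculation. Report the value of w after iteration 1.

Iteration 1:
  u = (12 - (1)·-2.0000 - (4)·3.0000 - (-4)·3.0000) / (11) = 1.2727
  v = (5 - (-1)·-2.0000 - (-1)·3.0000 - (-4)·3.0000) / (10) = 1.8000
  w = (10 - (-3)·-2.0000 - (1)·-2.0000 - (-2)·3.0000) / (-9) = -1.3333
  t = (1 - (-1)·-2.0000 - (2)·-2.0000 - (2)·3.0000) / (6) = -0.5000

-1.3333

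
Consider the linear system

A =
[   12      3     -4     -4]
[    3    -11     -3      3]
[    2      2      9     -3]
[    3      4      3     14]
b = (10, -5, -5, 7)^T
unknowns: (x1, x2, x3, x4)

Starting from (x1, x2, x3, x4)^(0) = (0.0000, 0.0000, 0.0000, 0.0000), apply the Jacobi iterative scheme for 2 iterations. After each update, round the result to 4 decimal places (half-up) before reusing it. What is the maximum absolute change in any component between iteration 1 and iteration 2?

0.5152

Iteration 1:
  x1 = (10 - (3)·0.0000 - (-4)·0.0000 - (-4)·0.0000) / (12) = 0.8333
  x2 = (-5 - (3)·0.0000 - (-3)·0.0000 - (3)·0.0000) / (-11) = 0.4545
  x3 = (-5 - (2)·0.0000 - (2)·0.0000 - (-3)·0.0000) / (9) = -0.5556
  x4 = (7 - (3)·0.0000 - (4)·0.0000 - (3)·0.0000) / (14) = 0.5000
Iteration 2:
  x1 = (10 - (3)·0.4545 - (-4)·-0.5556 - (-4)·0.5000) / (12) = 0.7012
  x2 = (-5 - (3)·0.8333 - (-3)·-0.5556 - (3)·0.5000) / (-11) = 0.9697
  x3 = (-5 - (2)·0.8333 - (2)·0.4545 - (-3)·0.5000) / (9) = -0.6751
  x4 = (7 - (3)·0.8333 - (4)·0.4545 - (3)·-0.5556) / (14) = 0.3106
Change: (-0.1321, 0.5152, -0.1195, -0.1894) → max |·| = 0.5152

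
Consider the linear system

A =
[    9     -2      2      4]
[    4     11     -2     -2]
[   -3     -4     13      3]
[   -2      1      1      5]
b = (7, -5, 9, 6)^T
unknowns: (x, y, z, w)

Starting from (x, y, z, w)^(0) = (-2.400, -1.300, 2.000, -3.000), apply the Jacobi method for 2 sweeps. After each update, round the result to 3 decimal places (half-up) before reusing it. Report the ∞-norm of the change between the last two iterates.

1.518

Iteration 1:
  x = (7 - (-2)·-1.300 - (2)·2.000 - (4)·-3.000) / (9) = 1.378
  y = (-5 - (4)·-2.400 - (-2)·2.000 - (-2)·-3.000) / (11) = 0.236
  z = (9 - (-3)·-2.400 - (-4)·-1.300 - (3)·-3.000) / (13) = 0.431
  w = (6 - (-2)·-2.400 - (1)·-1.300 - (1)·2.000) / (5) = 0.100
Iteration 2:
  x = (7 - (-2)·0.236 - (2)·0.431 - (4)·0.100) / (9) = 0.690
  y = (-5 - (4)·1.378 - (-2)·0.431 - (-2)·0.100) / (11) = -0.859
  z = (9 - (-3)·1.378 - (-4)·0.236 - (3)·0.100) / (13) = 1.060
  w = (6 - (-2)·1.378 - (1)·0.236 - (1)·0.431) / (5) = 1.618
Change: (-0.688, -1.095, 0.629, 1.518) → max |·| = 1.518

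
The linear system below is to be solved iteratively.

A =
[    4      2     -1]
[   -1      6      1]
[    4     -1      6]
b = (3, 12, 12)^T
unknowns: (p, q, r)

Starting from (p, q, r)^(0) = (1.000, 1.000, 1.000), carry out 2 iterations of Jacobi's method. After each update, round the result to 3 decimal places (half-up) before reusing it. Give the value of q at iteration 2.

1.833

Iteration 1:
  p = (3 - (2)·1.000 - (-1)·1.000) / (4) = 0.500
  q = (12 - (-1)·1.000 - (1)·1.000) / (6) = 2.000
  r = (12 - (4)·1.000 - (-1)·1.000) / (6) = 1.500
Iteration 2:
  p = (3 - (2)·2.000 - (-1)·1.500) / (4) = 0.125
  q = (12 - (-1)·0.500 - (1)·1.500) / (6) = 1.833
  r = (12 - (4)·0.500 - (-1)·2.000) / (6) = 2.000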